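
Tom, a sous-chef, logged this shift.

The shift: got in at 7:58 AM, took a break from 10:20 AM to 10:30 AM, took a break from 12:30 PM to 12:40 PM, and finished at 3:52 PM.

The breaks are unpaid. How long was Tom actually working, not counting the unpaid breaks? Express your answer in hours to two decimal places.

7.57 hours

The shift: 7:58 AM–3:52 PM = 7 h 54 min; less 20 min break → 7 h 34 min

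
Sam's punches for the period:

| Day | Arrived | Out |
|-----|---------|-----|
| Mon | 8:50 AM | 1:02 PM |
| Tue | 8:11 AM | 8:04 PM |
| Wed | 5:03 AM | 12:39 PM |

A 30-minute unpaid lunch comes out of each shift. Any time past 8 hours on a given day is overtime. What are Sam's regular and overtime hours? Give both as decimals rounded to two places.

Regular 18.80 hours, overtime 3.38 hours

Mon: 8:50 AM–1:02 PM = 4 h 12 min; less 30 min break → 3 h 42 min
Tue: 8:11 AM–8:04 PM = 11 h 53 min; less 30 min break → 11 h 23 min
Wed: 5:03 AM–12:39 PM = 7 h 36 min; less 30 min break → 7 h 6 min
Mon reg 3 h 42 min / OT 0 h 0 min; Tue reg 8 h 0 min / OT 3 h 23 min; Wed reg 7 h 6 min / OT 0 h 0 min.
Totals: regular 18 h 48 min, overtime 3 h 23 min.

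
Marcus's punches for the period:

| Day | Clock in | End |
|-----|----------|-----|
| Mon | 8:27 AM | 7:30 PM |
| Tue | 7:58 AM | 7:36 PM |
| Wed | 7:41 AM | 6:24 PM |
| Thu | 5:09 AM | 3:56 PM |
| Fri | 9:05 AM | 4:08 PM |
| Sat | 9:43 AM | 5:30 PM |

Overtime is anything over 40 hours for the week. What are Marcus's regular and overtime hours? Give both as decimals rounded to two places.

Regular 40.00 hours, overtime 19.02 hours

Mon: 8:27 AM–7:30 PM = 11 h 3 min
Tue: 7:58 AM–7:36 PM = 11 h 38 min
Wed: 7:41 AM–6:24 PM = 10 h 43 min
Thu: 5:09 AM–3:56 PM = 10 h 47 min
Fri: 9:05 AM–4:08 PM = 7 h 3 min
Sat: 9:43 AM–5:30 PM = 7 h 47 min
Total worked: 59 h 1 min = 59.02 h.
Threshold 40 h → overtime 19 h 1 min, regular 40 h 0 min.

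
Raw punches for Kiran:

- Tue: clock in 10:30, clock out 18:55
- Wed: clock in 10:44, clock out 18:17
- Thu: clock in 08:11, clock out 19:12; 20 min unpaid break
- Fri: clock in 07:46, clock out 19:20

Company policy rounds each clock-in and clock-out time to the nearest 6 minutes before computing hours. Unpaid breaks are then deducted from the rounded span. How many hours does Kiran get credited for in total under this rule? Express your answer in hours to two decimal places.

38.17 hours

Tue: in 10:30→10:30, out 18:55→18:54; 8 h 24 min
Wed: in 10:44→10:42, out 18:17→18:18; 7 h 36 min
Thu: in 08:11→08:12, out 19:12→19:12; 11 h 0 min − 20 min = 10 h 40 min
Fri: in 07:46→07:48, out 19:20→19:18; 11 h 30 min
Total credited: 38 h 10 min.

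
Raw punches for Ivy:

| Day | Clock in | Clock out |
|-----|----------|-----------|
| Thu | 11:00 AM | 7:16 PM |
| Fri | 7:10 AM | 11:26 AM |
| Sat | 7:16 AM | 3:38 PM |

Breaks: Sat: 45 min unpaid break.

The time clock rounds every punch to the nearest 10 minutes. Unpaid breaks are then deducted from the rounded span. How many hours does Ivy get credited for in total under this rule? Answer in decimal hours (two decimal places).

Thu: in 11:00 AM→11:00 AM, out 7:16 PM→7:20 PM; 8 h 20 min
Fri: in 7:10 AM→7:10 AM, out 11:26 AM→11:30 AM; 4 h 20 min
Sat: in 7:16 AM→7:20 AM, out 3:38 PM→3:40 PM; 8 h 20 min − 45 min = 7 h 35 min
Total credited: 20 h 15 min.

20.25 hours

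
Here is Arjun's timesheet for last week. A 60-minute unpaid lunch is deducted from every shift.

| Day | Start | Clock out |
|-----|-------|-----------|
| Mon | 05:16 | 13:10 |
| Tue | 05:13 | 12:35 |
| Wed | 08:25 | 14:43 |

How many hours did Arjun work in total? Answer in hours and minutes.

18 h 34 min

Mon: 05:16–13:10 = 7 h 54 min; less 60 min break → 6 h 54 min
Tue: 05:13–12:35 = 7 h 22 min; less 60 min break → 6 h 22 min
Wed: 08:25–14:43 = 6 h 18 min; less 60 min break → 5 h 18 min
Total: 6 h 54 min + 6 h 22 min + 5 h 18 min = 18 h 34 min.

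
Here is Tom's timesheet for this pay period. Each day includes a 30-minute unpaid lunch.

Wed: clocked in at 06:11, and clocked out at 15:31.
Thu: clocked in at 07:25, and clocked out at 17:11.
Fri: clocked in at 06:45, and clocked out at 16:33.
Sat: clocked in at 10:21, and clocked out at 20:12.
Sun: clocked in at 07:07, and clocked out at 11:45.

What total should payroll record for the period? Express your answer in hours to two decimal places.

40.88 hours

Wed: 06:11–15:31 = 9 h 20 min; less 30 min break → 8 h 50 min
Thu: 07:25–17:11 = 9 h 46 min; less 30 min break → 9 h 16 min
Fri: 06:45–16:33 = 9 h 48 min; less 30 min break → 9 h 18 min
Sat: 10:21–20:12 = 9 h 51 min; less 30 min break → 9 h 21 min
Sun: 07:07–11:45 = 4 h 38 min; less 30 min break → 4 h 8 min
Total: 8 h 50 min + 9 h 16 min + 9 h 18 min + 9 h 21 min + 4 h 8 min = 40 h 53 min.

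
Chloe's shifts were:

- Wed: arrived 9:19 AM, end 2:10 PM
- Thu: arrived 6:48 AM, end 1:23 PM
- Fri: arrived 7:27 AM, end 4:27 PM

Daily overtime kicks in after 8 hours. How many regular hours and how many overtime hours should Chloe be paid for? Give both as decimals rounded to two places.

Regular 19.43 hours, overtime 1.00 hours

Wed: 9:19 AM–2:10 PM = 4 h 51 min
Thu: 6:48 AM–1:23 PM = 6 h 35 min
Fri: 7:27 AM–4:27 PM = 9 h 0 min
Wed reg 4 h 51 min / OT 0 h 0 min; Thu reg 6 h 35 min / OT 0 h 0 min; Fri reg 8 h 0 min / OT 1 h 0 min.
Totals: regular 19 h 26 min, overtime 1 h 0 min.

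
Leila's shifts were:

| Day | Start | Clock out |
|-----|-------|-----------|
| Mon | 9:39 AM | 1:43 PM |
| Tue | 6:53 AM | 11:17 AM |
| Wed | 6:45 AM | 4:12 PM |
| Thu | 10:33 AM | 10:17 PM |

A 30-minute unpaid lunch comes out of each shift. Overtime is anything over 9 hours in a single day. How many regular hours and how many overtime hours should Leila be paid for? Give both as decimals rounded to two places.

Mon: 9:39 AM–1:43 PM = 4 h 4 min; less 30 min break → 3 h 34 min
Tue: 6:53 AM–11:17 AM = 4 h 24 min; less 30 min break → 3 h 54 min
Wed: 6:45 AM–4:12 PM = 9 h 27 min; less 30 min break → 8 h 57 min
Thu: 10:33 AM–10:17 PM = 11 h 44 min; less 30 min break → 11 h 14 min
Mon reg 3 h 34 min / OT 0 h 0 min; Tue reg 3 h 54 min / OT 0 h 0 min; Wed reg 8 h 57 min / OT 0 h 0 min; Thu reg 9 h 0 min / OT 2 h 14 min.
Totals: regular 25 h 25 min, overtime 2 h 14 min.

Regular 25.42 hours, overtime 2.23 hours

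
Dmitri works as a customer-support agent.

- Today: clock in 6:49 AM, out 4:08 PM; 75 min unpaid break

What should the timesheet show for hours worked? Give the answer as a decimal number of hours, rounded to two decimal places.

8.07 hours

Today: 6:49 AM–4:08 PM = 9 h 19 min; less 75 min break → 8 h 4 min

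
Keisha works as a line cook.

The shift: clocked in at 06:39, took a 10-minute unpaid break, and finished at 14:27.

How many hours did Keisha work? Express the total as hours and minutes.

The shift: 06:39–14:27 = 7 h 48 min; less 10 min break → 7 h 38 min

7 h 38 min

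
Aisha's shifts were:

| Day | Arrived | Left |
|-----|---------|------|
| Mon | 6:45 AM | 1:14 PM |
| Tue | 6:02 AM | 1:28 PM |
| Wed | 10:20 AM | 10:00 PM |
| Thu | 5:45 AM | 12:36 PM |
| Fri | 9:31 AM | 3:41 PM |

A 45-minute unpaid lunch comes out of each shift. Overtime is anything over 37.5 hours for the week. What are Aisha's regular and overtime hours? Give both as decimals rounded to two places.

Regular 34.85 hours, overtime 0.00 hours

Mon: 6:45 AM–1:14 PM = 6 h 29 min; less 45 min break → 5 h 44 min
Tue: 6:02 AM–1:28 PM = 7 h 26 min; less 45 min break → 6 h 41 min
Wed: 10:20 AM–10:00 PM = 11 h 40 min; less 45 min break → 10 h 55 min
Thu: 5:45 AM–12:36 PM = 6 h 51 min; less 45 min break → 6 h 6 min
Fri: 9:31 AM–3:41 PM = 6 h 10 min; less 45 min break → 5 h 25 min
Total worked: 34 h 51 min = 34.85 h.
Threshold 37.5 h → overtime 0 h 0 min, regular 34 h 51 min.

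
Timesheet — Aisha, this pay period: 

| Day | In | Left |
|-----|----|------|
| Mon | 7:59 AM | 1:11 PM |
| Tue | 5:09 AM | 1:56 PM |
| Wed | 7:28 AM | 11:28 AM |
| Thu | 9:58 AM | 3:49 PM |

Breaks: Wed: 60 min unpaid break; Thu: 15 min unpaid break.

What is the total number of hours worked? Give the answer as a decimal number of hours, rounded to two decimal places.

Mon: 7:59 AM–1:11 PM = 5 h 12 min
Tue: 5:09 AM–1:56 PM = 8 h 47 min
Wed: 7:28 AM–11:28 AM = 4 h 0 min; less 60 min break → 3 h 0 min
Thu: 9:58 AM–3:49 PM = 5 h 51 min; less 15 min break → 5 h 36 min
Total: 5 h 12 min + 8 h 47 min + 3 h 0 min + 5 h 36 min = 22 h 35 min.

22.58 hours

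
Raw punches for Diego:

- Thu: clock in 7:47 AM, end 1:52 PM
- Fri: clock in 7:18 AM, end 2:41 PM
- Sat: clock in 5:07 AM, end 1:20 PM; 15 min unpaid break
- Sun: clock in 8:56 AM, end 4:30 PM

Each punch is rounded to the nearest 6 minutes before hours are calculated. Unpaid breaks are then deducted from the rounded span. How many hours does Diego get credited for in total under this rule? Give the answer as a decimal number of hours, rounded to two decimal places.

29.05 hours

Thu: in 7:47 AM→7:48 AM, out 1:52 PM→1:54 PM; 6 h 6 min
Fri: in 7:18 AM→7:18 AM, out 2:41 PM→2:42 PM; 7 h 24 min
Sat: in 5:07 AM→5:06 AM, out 1:20 PM→1:18 PM; 8 h 12 min − 15 min = 7 h 57 min
Sun: in 8:56 AM→8:54 AM, out 4:30 PM→4:30 PM; 7 h 36 min
Total credited: 29 h 3 min.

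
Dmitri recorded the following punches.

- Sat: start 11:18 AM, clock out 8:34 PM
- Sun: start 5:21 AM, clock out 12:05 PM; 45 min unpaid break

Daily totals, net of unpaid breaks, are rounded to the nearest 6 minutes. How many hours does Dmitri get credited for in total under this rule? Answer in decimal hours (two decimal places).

15.30 hours

Sat: 11:18 AM–8:34 PM = 9 h 16 min → rounds to 9 h 18 min
Sun: 5:21 AM–12:05 PM = 6 h 44 min − 45 min = 5 h 59 min → rounds to 6 h 0 min
Total credited: 15 h 18 min.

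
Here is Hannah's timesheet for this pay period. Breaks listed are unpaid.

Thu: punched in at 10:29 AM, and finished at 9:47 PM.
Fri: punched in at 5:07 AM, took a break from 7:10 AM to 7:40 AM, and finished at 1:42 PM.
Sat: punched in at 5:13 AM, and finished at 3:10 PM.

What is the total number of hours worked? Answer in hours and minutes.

29 h 20 min

Thu: 10:29 AM–9:47 PM = 11 h 18 min
Fri: 5:07 AM–1:42 PM = 8 h 35 min; less 30 min break → 8 h 5 min
Sat: 5:13 AM–3:10 PM = 9 h 57 min
Total: 11 h 18 min + 8 h 5 min + 9 h 57 min = 29 h 20 min.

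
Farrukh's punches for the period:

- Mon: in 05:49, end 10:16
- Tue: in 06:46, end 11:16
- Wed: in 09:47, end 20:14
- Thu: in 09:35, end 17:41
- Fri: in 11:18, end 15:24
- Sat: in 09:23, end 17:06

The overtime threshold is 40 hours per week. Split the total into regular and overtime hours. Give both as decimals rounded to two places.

Regular 39.32 hours, overtime 0.00 hours

Mon: 05:49–10:16 = 4 h 27 min
Tue: 06:46–11:16 = 4 h 30 min
Wed: 09:47–20:14 = 10 h 27 min
Thu: 09:35–17:41 = 8 h 6 min
Fri: 11:18–15:24 = 4 h 6 min
Sat: 09:23–17:06 = 7 h 43 min
Total worked: 39 h 19 min = 39.32 h.
Threshold 40 h → overtime 0 h 0 min, regular 39 h 19 min.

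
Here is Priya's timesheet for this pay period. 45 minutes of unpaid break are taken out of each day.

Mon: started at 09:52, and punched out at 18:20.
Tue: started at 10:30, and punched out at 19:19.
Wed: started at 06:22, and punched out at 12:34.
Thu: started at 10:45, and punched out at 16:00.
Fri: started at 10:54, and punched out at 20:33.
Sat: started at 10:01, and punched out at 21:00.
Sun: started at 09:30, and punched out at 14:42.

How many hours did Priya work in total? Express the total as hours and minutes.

Mon: 09:52–18:20 = 8 h 28 min; less 45 min break → 7 h 43 min
Tue: 10:30–19:19 = 8 h 49 min; less 45 min break → 8 h 4 min
Wed: 06:22–12:34 = 6 h 12 min; less 45 min break → 5 h 27 min
Thu: 10:45–16:00 = 5 h 15 min; less 45 min break → 4 h 30 min
Fri: 10:54–20:33 = 9 h 39 min; less 45 min break → 8 h 54 min
Sat: 10:01–21:00 = 10 h 59 min; less 45 min break → 10 h 14 min
Sun: 09:30–14:42 = 5 h 12 min; less 45 min break → 4 h 27 min
Total: 7 h 43 min + 8 h 4 min + 5 h 27 min + 4 h 30 min + 8 h 54 min + 10 h 14 min + 4 h 27 min = 49 h 19 min.

49 h 19 min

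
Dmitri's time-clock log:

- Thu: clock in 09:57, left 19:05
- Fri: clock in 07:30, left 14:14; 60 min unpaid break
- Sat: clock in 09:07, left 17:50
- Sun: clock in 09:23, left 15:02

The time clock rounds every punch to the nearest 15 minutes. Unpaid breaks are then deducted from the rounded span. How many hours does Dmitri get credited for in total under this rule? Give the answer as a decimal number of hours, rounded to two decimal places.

Thu: in 09:57→10:00, out 19:05→19:00; 9 h 0 min
Fri: in 07:30→07:30, out 14:14→14:15; 6 h 45 min − 60 min = 5 h 45 min
Sat: in 09:07→09:00, out 17:50→17:45; 8 h 45 min
Sun: in 09:23→09:30, out 15:02→15:00; 5 h 30 min
Total credited: 29 h 0 min.

29.00 hours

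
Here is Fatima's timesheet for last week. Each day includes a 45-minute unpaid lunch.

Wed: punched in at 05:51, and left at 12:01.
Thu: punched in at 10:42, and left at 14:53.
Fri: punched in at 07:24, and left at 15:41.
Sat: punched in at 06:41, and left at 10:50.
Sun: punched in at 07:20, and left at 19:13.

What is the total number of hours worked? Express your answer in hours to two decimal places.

Wed: 05:51–12:01 = 6 h 10 min; less 45 min break → 5 h 25 min
Thu: 10:42–14:53 = 4 h 11 min; less 45 min break → 3 h 26 min
Fri: 07:24–15:41 = 8 h 17 min; less 45 min break → 7 h 32 min
Sat: 06:41–10:50 = 4 h 9 min; less 45 min break → 3 h 24 min
Sun: 07:20–19:13 = 11 h 53 min; less 45 min break → 11 h 8 min
Total: 5 h 25 min + 3 h 26 min + 7 h 32 min + 3 h 24 min + 11 h 8 min = 30 h 55 min.

30.92 hours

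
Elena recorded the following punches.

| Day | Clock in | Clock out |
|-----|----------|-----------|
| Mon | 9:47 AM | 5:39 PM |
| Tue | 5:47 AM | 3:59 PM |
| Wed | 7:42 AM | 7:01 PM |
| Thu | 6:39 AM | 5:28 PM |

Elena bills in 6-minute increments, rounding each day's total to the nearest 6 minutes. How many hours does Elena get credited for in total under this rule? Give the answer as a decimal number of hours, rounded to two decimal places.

40.20 hours

Mon: 9:47 AM–5:39 PM = 7 h 52 min → rounds to 7 h 54 min
Tue: 5:47 AM–3:59 PM = 10 h 12 min → rounds to 10 h 12 min
Wed: 7:42 AM–7:01 PM = 11 h 19 min → rounds to 11 h 18 min
Thu: 6:39 AM–5:28 PM = 10 h 49 min → rounds to 10 h 48 min
Total credited: 40 h 12 min.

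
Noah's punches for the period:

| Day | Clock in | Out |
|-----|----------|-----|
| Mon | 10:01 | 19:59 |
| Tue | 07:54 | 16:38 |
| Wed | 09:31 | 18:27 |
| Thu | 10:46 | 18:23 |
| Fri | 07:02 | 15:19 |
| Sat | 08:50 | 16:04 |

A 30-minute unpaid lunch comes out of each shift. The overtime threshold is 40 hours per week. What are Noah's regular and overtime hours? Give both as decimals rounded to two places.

Regular 40.00 hours, overtime 7.77 hours

Mon: 10:01–19:59 = 9 h 58 min; less 30 min break → 9 h 28 min
Tue: 07:54–16:38 = 8 h 44 min; less 30 min break → 8 h 14 min
Wed: 09:31–18:27 = 8 h 56 min; less 30 min break → 8 h 26 min
Thu: 10:46–18:23 = 7 h 37 min; less 30 min break → 7 h 7 min
Fri: 07:02–15:19 = 8 h 17 min; less 30 min break → 7 h 47 min
Sat: 08:50–16:04 = 7 h 14 min; less 30 min break → 6 h 44 min
Total worked: 47 h 46 min = 47.77 h.
Threshold 40 h → overtime 7 h 46 min, regular 40 h 0 min.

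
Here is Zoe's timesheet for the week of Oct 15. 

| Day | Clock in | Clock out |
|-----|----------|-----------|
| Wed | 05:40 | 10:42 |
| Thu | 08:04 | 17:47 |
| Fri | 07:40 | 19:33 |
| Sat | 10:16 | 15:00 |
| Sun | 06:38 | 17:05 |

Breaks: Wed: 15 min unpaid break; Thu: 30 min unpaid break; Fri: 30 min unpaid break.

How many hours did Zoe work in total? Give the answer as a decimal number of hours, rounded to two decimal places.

40.57 hours

Wed: 05:40–10:42 = 5 h 2 min; less 15 min break → 4 h 47 min
Thu: 08:04–17:47 = 9 h 43 min; less 30 min break → 9 h 13 min
Fri: 07:40–19:33 = 11 h 53 min; less 30 min break → 11 h 23 min
Sat: 10:16–15:00 = 4 h 44 min
Sun: 06:38–17:05 = 10 h 27 min
Total: 4 h 47 min + 9 h 13 min + 11 h 23 min + 4 h 44 min + 10 h 27 min = 40 h 34 min.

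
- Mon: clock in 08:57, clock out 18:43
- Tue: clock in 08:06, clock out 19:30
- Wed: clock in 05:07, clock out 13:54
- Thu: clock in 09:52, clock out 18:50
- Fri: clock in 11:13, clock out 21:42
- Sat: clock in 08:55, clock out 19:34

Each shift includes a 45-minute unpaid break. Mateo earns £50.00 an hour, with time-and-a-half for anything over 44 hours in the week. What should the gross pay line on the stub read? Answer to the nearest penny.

Mon: 08:57–18:43 = 9 h 46 min; less 45 min break → 9 h 1 min
Tue: 08:06–19:30 = 11 h 24 min; less 45 min break → 10 h 39 min
Wed: 05:07–13:54 = 8 h 47 min; less 45 min break → 8 h 2 min
Thu: 09:52–18:50 = 8 h 58 min; less 45 min break → 8 h 13 min
Fri: 11:13–21:42 = 10 h 29 min; less 45 min break → 9 h 44 min
Sat: 08:55–19:34 = 10 h 39 min; less 45 min break → 9 h 54 min
Total worked: 55 h 33 min = 3333 min.
Regular 44 h 0 min = 2640 min at £50.00/h; overtime 11 h 33 min = 693 min at £75.00/h.
Pay = (2640 × £50.00 + 693 × £75.00) ÷ 60 = £3066.25.

£3066.25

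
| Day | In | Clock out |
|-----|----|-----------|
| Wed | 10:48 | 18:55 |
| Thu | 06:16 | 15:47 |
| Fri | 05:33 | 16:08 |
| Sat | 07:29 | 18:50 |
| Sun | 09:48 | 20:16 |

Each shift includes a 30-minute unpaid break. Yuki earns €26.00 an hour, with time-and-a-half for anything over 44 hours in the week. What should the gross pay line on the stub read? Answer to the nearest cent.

€1281.80

Wed: 10:48–18:55 = 8 h 7 min; less 30 min break → 7 h 37 min
Thu: 06:16–15:47 = 9 h 31 min; less 30 min break → 9 h 1 min
Fri: 05:33–16:08 = 10 h 35 min; less 30 min break → 10 h 5 min
Sat: 07:29–18:50 = 11 h 21 min; less 30 min break → 10 h 51 min
Sun: 09:48–20:16 = 10 h 28 min; less 30 min break → 9 h 58 min
Total worked: 47 h 32 min = 2852 min.
Regular 44 h 0 min = 2640 min at €26.00/h; overtime 3 h 32 min = 212 min at €39.00/h.
Pay = (2640 × €26.00 + 212 × €39.00) ÷ 60 = €1281.80.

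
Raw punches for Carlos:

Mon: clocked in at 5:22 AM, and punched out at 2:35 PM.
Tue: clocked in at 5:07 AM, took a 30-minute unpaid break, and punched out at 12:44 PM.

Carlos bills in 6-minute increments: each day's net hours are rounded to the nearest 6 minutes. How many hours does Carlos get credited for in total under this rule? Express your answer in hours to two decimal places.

16.30 hours

Mon: 5:22 AM–2:35 PM = 9 h 13 min → rounds to 9 h 12 min
Tue: 5:07 AM–12:44 PM = 7 h 37 min − 30 min = 7 h 7 min → rounds to 7 h 6 min
Total credited: 16 h 18 min.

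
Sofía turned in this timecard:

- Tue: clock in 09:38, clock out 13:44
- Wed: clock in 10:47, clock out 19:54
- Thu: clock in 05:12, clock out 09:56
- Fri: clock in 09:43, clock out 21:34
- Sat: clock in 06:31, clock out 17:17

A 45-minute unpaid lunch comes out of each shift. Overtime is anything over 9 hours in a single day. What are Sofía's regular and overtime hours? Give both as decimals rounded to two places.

Tue: 09:38–13:44 = 4 h 6 min; less 45 min break → 3 h 21 min
Wed: 10:47–19:54 = 9 h 7 min; less 45 min break → 8 h 22 min
Thu: 05:12–09:56 = 4 h 44 min; less 45 min break → 3 h 59 min
Fri: 09:43–21:34 = 11 h 51 min; less 45 min break → 11 h 6 min
Sat: 06:31–17:17 = 10 h 46 min; less 45 min break → 10 h 1 min
Tue reg 3 h 21 min / OT 0 h 0 min; Wed reg 8 h 22 min / OT 0 h 0 min; Thu reg 3 h 59 min / OT 0 h 0 min; Fri reg 9 h 0 min / OT 2 h 6 min; Sat reg 9 h 0 min / OT 1 h 1 min.
Totals: regular 33 h 42 min, overtime 3 h 7 min.

Regular 33.70 hours, overtime 3.12 hours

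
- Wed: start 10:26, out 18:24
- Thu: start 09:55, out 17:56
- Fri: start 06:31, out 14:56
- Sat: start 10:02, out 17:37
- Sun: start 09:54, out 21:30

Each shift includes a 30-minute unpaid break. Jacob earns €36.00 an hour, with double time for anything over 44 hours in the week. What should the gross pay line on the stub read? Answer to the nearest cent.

€1479.00

Wed: 10:26–18:24 = 7 h 58 min; less 30 min break → 7 h 28 min
Thu: 09:55–17:56 = 8 h 1 min; less 30 min break → 7 h 31 min
Fri: 06:31–14:56 = 8 h 25 min; less 30 min break → 7 h 55 min
Sat: 10:02–17:37 = 7 h 35 min; less 30 min break → 7 h 5 min
Sun: 09:54–21:30 = 11 h 36 min; less 30 min break → 11 h 6 min
Total worked: 41 h 5 min = 2465 min.
Regular 41 h 5 min = 2465 min at €36.00/h; overtime 0 h 0 min = 0 min at €72.00/h.
Pay = (2465 × €36.00 + 0 × €72.00) ÷ 60 = €1479.00.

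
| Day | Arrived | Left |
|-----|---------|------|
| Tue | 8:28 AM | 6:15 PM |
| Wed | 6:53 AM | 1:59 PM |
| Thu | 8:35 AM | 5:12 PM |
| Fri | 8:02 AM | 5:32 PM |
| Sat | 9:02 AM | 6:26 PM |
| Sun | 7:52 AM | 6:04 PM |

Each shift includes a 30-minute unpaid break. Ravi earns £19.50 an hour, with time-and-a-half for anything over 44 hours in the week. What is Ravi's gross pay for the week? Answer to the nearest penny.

Tue: 8:28 AM–6:15 PM = 9 h 47 min; less 30 min break → 9 h 17 min
Wed: 6:53 AM–1:59 PM = 7 h 6 min; less 30 min break → 6 h 36 min
Thu: 8:35 AM–5:12 PM = 8 h 37 min; less 30 min break → 8 h 7 min
Fri: 8:02 AM–5:32 PM = 9 h 30 min; less 30 min break → 9 h 0 min
Sat: 9:02 AM–6:26 PM = 9 h 24 min; less 30 min break → 8 h 54 min
Sun: 7:52 AM–6:04 PM = 10 h 12 min; less 30 min break → 9 h 42 min
Total worked: 51 h 36 min = 3096 min.
Regular 44 h 0 min = 2640 min at £19.50/h; overtime 7 h 36 min = 456 min at £29.25/h.
Pay = (2640 × £19.50 + 456 × £29.25) ÷ 60 = £1080.30.

£1080.30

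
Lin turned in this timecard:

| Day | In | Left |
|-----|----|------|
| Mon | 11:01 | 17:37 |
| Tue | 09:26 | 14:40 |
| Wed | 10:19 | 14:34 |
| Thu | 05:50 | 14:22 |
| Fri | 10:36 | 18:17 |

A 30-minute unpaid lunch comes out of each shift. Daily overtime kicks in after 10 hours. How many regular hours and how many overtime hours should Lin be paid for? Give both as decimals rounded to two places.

Mon: 11:01–17:37 = 6 h 36 min; less 30 min break → 6 h 6 min
Tue: 09:26–14:40 = 5 h 14 min; less 30 min break → 4 h 44 min
Wed: 10:19–14:34 = 4 h 15 min; less 30 min break → 3 h 45 min
Thu: 05:50–14:22 = 8 h 32 min; less 30 min break → 8 h 2 min
Fri: 10:36–18:17 = 7 h 41 min; less 30 min break → 7 h 11 min
Mon reg 6 h 6 min / OT 0 h 0 min; Tue reg 4 h 44 min / OT 0 h 0 min; Wed reg 3 h 45 min / OT 0 h 0 min; Thu reg 8 h 2 min / OT 0 h 0 min; Fri reg 7 h 11 min / OT 0 h 0 min.
Totals: regular 29 h 48 min, overtime 0 h 0 min.

Regular 29.80 hours, overtime 0.00 hours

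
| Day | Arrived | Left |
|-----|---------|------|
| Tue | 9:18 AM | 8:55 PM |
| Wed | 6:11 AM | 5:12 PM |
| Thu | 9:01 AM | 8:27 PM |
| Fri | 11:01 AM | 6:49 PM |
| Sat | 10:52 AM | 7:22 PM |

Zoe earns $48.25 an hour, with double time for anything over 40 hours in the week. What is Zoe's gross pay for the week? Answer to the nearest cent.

Tue: 9:18 AM–8:55 PM = 11 h 37 min
Wed: 6:11 AM–5:12 PM = 11 h 1 min
Thu: 9:01 AM–8:27 PM = 11 h 26 min
Fri: 11:01 AM–6:49 PM = 7 h 48 min
Sat: 10:52 AM–7:22 PM = 8 h 30 min
Total worked: 50 h 22 min = 3022 min.
Regular 40 h 0 min = 2400 min at $48.25/h; overtime 10 h 22 min = 622 min at $96.50/h.
Pay = (2400 × $48.25 + 622 × $96.50) ÷ 60 = $2930.38.

$2930.38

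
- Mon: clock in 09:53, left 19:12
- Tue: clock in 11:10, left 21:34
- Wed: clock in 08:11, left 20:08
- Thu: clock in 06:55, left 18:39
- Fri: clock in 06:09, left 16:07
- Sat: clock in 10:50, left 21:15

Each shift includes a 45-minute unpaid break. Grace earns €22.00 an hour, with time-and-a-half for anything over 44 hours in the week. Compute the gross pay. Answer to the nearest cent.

€1472.35

Mon: 09:53–19:12 = 9 h 19 min; less 45 min break → 8 h 34 min
Tue: 11:10–21:34 = 10 h 24 min; less 45 min break → 9 h 39 min
Wed: 08:11–20:08 = 11 h 57 min; less 45 min break → 11 h 12 min
Thu: 06:55–18:39 = 11 h 44 min; less 45 min break → 10 h 59 min
Fri: 06:09–16:07 = 9 h 58 min; less 45 min break → 9 h 13 min
Sat: 10:50–21:15 = 10 h 25 min; less 45 min break → 9 h 40 min
Total worked: 59 h 17 min = 3557 min.
Regular 44 h 0 min = 2640 min at €22.00/h; overtime 15 h 17 min = 917 min at €33.00/h.
Pay = (2640 × €22.00 + 917 × €33.00) ÷ 60 = €1472.35.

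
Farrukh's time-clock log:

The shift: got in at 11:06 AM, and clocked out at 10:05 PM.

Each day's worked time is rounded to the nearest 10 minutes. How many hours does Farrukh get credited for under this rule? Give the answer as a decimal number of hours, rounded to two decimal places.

11.00 hours

The shift: 11:06 AM–10:05 PM = 10 h 59 min → rounds to 11 h 0 min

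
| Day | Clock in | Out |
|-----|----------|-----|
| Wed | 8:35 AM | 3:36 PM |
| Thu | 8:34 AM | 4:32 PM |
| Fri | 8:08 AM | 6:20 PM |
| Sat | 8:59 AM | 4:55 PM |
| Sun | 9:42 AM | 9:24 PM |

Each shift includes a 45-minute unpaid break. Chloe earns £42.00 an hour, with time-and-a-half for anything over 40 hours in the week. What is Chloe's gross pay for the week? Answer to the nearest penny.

Wed: 8:35 AM–3:36 PM = 7 h 1 min; less 45 min break → 6 h 16 min
Thu: 8:34 AM–4:32 PM = 7 h 58 min; less 45 min break → 7 h 13 min
Fri: 8:08 AM–6:20 PM = 10 h 12 min; less 45 min break → 9 h 27 min
Sat: 8:59 AM–4:55 PM = 7 h 56 min; less 45 min break → 7 h 11 min
Sun: 9:42 AM–9:24 PM = 11 h 42 min; less 45 min break → 10 h 57 min
Total worked: 41 h 4 min = 2464 min.
Regular 40 h 0 min = 2400 min at £42.00/h; overtime 1 h 4 min = 64 min at £63.00/h.
Pay = (2400 × £42.00 + 64 × £63.00) ÷ 60 = £1747.20.

£1747.20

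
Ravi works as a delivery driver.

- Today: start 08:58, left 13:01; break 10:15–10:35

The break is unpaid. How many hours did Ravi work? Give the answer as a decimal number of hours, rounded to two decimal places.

3.72 hours

Today: 08:58–13:01 = 4 h 3 min; less 20 min break → 3 h 43 min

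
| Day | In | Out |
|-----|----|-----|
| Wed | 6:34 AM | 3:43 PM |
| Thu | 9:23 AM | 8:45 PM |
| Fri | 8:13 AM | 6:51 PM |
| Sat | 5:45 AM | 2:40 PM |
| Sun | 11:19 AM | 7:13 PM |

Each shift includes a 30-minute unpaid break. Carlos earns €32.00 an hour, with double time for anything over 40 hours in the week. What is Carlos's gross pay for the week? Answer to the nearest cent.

Wed: 6:34 AM–3:43 PM = 9 h 9 min; less 30 min break → 8 h 39 min
Thu: 9:23 AM–8:45 PM = 11 h 22 min; less 30 min break → 10 h 52 min
Fri: 8:13 AM–6:51 PM = 10 h 38 min; less 30 min break → 10 h 8 min
Sat: 5:45 AM–2:40 PM = 8 h 55 min; less 30 min break → 8 h 25 min
Sun: 11:19 AM–7:13 PM = 7 h 54 min; less 30 min break → 7 h 24 min
Total worked: 45 h 28 min = 2728 min.
Regular 40 h 0 min = 2400 min at €32.00/h; overtime 5 h 28 min = 328 min at €64.00/h.
Pay = (2400 × €32.00 + 328 × €64.00) ÷ 60 = €1629.87.

€1629.87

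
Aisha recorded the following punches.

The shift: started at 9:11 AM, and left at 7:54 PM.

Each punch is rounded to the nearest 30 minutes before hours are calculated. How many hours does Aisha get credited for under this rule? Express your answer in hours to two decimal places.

The shift: in 9:11 AM→9:00 AM, out 7:54 PM→8:00 PM; 11 h 0 min

11.00 hours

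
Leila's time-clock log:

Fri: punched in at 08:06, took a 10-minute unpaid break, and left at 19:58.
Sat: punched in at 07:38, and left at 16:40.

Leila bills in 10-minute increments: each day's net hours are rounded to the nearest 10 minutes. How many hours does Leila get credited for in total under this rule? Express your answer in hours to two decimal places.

Fri: 08:06–19:58 = 11 h 52 min − 10 min = 11 h 42 min → rounds to 11 h 40 min
Sat: 07:38–16:40 = 9 h 2 min → rounds to 9 h 0 min
Total credited: 20 h 40 min.

20.67 hours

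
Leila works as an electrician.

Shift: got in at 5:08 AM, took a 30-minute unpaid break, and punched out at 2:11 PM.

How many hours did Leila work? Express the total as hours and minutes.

8 h 33 min

Shift: 5:08 AM–2:11 PM = 9 h 3 min; less 30 min break → 8 h 33 min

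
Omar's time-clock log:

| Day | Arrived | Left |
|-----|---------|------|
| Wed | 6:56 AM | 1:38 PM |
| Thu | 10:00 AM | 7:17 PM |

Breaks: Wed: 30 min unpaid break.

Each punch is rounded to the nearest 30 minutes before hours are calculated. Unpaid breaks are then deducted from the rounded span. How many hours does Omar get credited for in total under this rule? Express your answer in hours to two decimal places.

Wed: in 6:56 AM→7:00 AM, out 1:38 PM→1:30 PM; 6 h 30 min − 30 min = 6 h 0 min
Thu: in 10:00 AM→10:00 AM, out 7:17 PM→7:30 PM; 9 h 30 min
Total credited: 15 h 30 min.

15.50 hours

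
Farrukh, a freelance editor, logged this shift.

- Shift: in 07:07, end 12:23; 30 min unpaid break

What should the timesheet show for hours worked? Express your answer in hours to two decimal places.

4.77 hours

Shift: 07:07–12:23 = 5 h 16 min; less 30 min break → 4 h 46 min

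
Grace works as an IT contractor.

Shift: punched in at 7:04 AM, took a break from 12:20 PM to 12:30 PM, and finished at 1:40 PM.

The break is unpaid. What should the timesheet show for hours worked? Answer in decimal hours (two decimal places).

Shift: 7:04 AM–1:40 PM = 6 h 36 min; less 10 min break → 6 h 26 min

6.43 hours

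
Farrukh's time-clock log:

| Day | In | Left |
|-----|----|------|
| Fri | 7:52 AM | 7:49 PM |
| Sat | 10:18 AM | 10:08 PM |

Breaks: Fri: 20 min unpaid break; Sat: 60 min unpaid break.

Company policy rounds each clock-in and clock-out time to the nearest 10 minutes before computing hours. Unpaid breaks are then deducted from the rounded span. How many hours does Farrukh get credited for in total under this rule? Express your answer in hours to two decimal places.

Fri: in 7:52 AM→7:50 AM, out 7:49 PM→7:50 PM; 12 h 0 min − 20 min = 11 h 40 min
Sat: in 10:18 AM→10:20 AM, out 10:08 PM→10:10 PM; 11 h 50 min − 60 min = 10 h 50 min
Total credited: 22 h 30 min.

22.50 hours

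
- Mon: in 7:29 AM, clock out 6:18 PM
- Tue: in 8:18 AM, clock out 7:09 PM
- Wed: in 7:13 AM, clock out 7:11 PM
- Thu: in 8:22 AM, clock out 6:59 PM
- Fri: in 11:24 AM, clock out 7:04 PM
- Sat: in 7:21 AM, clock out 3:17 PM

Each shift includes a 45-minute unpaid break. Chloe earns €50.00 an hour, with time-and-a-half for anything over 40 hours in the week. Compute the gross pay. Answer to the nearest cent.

Mon: 7:29 AM–6:18 PM = 10 h 49 min; less 45 min break → 10 h 4 min
Tue: 8:18 AM–7:09 PM = 10 h 51 min; less 45 min break → 10 h 6 min
Wed: 7:13 AM–7:11 PM = 11 h 58 min; less 45 min break → 11 h 13 min
Thu: 8:22 AM–6:59 PM = 10 h 37 min; less 45 min break → 9 h 52 min
Fri: 11:24 AM–7:04 PM = 7 h 40 min; less 45 min break → 6 h 55 min
Sat: 7:21 AM–3:17 PM = 7 h 56 min; less 45 min break → 7 h 11 min
Total worked: 55 h 21 min = 3321 min.
Regular 40 h 0 min = 2400 min at €50.00/h; overtime 15 h 21 min = 921 min at €75.00/h.
Pay = (2400 × €50.00 + 921 × €75.00) ÷ 60 = €3151.25.

€3151.25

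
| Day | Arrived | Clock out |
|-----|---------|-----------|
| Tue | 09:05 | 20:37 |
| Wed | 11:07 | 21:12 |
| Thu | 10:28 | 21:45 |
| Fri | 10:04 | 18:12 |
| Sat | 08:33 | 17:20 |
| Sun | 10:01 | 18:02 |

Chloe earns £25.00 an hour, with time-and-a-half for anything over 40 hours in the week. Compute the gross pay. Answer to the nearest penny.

Tue: 09:05–20:37 = 11 h 32 min
Wed: 11:07–21:12 = 10 h 5 min
Thu: 10:28–21:45 = 11 h 17 min
Fri: 10:04–18:12 = 8 h 8 min
Sat: 08:33–17:20 = 8 h 47 min
Sun: 10:01–18:02 = 8 h 1 min
Total worked: 57 h 50 min = 3470 min.
Regular 40 h 0 min = 2400 min at £25.00/h; overtime 17 h 50 min = 1070 min at £37.50/h.
Pay = (2400 × £25.00 + 1070 × £37.50) ÷ 60 = £1668.75.

£1668.75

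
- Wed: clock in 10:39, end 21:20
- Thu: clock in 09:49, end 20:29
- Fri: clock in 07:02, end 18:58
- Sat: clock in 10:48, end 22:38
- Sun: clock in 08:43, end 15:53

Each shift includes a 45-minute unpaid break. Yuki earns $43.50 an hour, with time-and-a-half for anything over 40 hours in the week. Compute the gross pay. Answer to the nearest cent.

Wed: 10:39–21:20 = 10 h 41 min; less 45 min break → 9 h 56 min
Thu: 09:49–20:29 = 10 h 40 min; less 45 min break → 9 h 55 min
Fri: 07:02–18:58 = 11 h 56 min; less 45 min break → 11 h 11 min
Sat: 10:48–22:38 = 11 h 50 min; less 45 min break → 11 h 5 min
Sun: 08:43–15:53 = 7 h 10 min; less 45 min break → 6 h 25 min
Total worked: 48 h 32 min = 2912 min.
Regular 40 h 0 min = 2400 min at $43.50/h; overtime 8 h 32 min = 512 min at $65.25/h.
Pay = (2400 × $43.50 + 512 × $65.25) ÷ 60 = $2296.80.

$2296.80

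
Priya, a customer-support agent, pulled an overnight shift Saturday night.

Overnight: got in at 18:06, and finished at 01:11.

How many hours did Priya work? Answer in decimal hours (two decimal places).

7.08 hours

Overnight: 18:06 → midnight = 5 h 54 min; midnight → 01:11 = 1 h 11 min; span 7 h 5 min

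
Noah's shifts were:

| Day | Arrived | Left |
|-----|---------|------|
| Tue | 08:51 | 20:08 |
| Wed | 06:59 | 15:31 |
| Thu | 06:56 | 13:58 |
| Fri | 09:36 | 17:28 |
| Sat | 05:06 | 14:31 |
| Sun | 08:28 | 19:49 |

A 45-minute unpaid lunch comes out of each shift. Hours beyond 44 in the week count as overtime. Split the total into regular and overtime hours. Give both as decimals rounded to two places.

Regular 44.00 hours, overtime 6.98 hours

Tue: 08:51–20:08 = 11 h 17 min; less 45 min break → 10 h 32 min
Wed: 06:59–15:31 = 8 h 32 min; less 45 min break → 7 h 47 min
Thu: 06:56–13:58 = 7 h 2 min; less 45 min break → 6 h 17 min
Fri: 09:36–17:28 = 7 h 52 min; less 45 min break → 7 h 7 min
Sat: 05:06–14:31 = 9 h 25 min; less 45 min break → 8 h 40 min
Sun: 08:28–19:49 = 11 h 21 min; less 45 min break → 10 h 36 min
Total worked: 50 h 59 min = 50.98 h.
Threshold 44 h → overtime 6 h 59 min, regular 44 h 0 min.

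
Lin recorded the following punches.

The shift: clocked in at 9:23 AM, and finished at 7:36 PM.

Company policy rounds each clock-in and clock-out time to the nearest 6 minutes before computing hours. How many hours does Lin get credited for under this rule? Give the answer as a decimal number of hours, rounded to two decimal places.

The shift: in 9:23 AM→9:24 AM, out 7:36 PM→7:36 PM; 10 h 12 min

10.20 hours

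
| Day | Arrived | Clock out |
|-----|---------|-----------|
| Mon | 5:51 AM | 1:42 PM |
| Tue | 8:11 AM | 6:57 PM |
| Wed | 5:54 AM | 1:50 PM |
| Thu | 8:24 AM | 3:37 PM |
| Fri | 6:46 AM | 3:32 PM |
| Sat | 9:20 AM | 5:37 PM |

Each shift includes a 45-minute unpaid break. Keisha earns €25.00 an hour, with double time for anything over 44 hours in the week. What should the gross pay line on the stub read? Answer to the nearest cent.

Mon: 5:51 AM–1:42 PM = 7 h 51 min; less 45 min break → 7 h 6 min
Tue: 8:11 AM–6:57 PM = 10 h 46 min; less 45 min break → 10 h 1 min
Wed: 5:54 AM–1:50 PM = 7 h 56 min; less 45 min break → 7 h 11 min
Thu: 8:24 AM–3:37 PM = 7 h 13 min; less 45 min break → 6 h 28 min
Fri: 6:46 AM–3:32 PM = 8 h 46 min; less 45 min break → 8 h 1 min
Sat: 9:20 AM–5:37 PM = 8 h 17 min; less 45 min break → 7 h 32 min
Total worked: 46 h 19 min = 2779 min.
Regular 44 h 0 min = 2640 min at €25.00/h; overtime 2 h 19 min = 139 min at €50.00/h.
Pay = (2640 × €25.00 + 139 × €50.00) ÷ 60 = €1215.83.

€1215.83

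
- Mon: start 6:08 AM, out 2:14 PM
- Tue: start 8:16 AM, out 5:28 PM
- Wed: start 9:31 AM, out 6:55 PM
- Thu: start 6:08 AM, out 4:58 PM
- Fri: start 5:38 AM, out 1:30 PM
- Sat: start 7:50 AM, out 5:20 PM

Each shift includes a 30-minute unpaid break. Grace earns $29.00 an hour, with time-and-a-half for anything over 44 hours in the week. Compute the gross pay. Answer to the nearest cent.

$1619.65

Mon: 6:08 AM–2:14 PM = 8 h 6 min; less 30 min break → 7 h 36 min
Tue: 8:16 AM–5:28 PM = 9 h 12 min; less 30 min break → 8 h 42 min
Wed: 9:31 AM–6:55 PM = 9 h 24 min; less 30 min break → 8 h 54 min
Thu: 6:08 AM–4:58 PM = 10 h 50 min; less 30 min break → 10 h 20 min
Fri: 5:38 AM–1:30 PM = 7 h 52 min; less 30 min break → 7 h 22 min
Sat: 7:50 AM–5:20 PM = 9 h 30 min; less 30 min break → 9 h 0 min
Total worked: 51 h 54 min = 3114 min.
Regular 44 h 0 min = 2640 min at $29.00/h; overtime 7 h 54 min = 474 min at $43.50/h.
Pay = (2640 × $29.00 + 474 × $43.50) ÷ 60 = $1619.65.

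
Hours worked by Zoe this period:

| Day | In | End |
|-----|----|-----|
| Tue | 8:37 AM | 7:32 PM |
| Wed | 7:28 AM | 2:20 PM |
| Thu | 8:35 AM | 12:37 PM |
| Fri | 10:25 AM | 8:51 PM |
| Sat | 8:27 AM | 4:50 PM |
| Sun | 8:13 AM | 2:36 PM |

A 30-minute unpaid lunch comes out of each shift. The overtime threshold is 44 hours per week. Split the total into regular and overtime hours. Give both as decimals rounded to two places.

Regular 44.00 hours, overtime 0.02 hours

Tue: 8:37 AM–7:32 PM = 10 h 55 min; less 30 min break → 10 h 25 min
Wed: 7:28 AM–2:20 PM = 6 h 52 min; less 30 min break → 6 h 22 min
Thu: 8:35 AM–12:37 PM = 4 h 2 min; less 30 min break → 3 h 32 min
Fri: 10:25 AM–8:51 PM = 10 h 26 min; less 30 min break → 9 h 56 min
Sat: 8:27 AM–4:50 PM = 8 h 23 min; less 30 min break → 7 h 53 min
Sun: 8:13 AM–2:36 PM = 6 h 23 min; less 30 min break → 5 h 53 min
Total worked: 44 h 1 min = 44.02 h.
Threshold 44 h → overtime 0 h 1 min, regular 44 h 0 min.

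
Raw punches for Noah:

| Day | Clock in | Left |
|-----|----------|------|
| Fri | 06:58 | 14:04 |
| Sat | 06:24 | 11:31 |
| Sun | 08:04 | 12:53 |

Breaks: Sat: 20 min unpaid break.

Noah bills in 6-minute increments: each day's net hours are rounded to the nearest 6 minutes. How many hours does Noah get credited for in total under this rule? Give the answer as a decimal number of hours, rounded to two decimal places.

Fri: 06:58–14:04 = 7 h 6 min → rounds to 7 h 6 min
Sat: 06:24–11:31 = 5 h 7 min − 20 min = 4 h 47 min → rounds to 4 h 48 min
Sun: 08:04–12:53 = 4 h 49 min → rounds to 4 h 48 min
Total credited: 16 h 42 min.

16.70 hours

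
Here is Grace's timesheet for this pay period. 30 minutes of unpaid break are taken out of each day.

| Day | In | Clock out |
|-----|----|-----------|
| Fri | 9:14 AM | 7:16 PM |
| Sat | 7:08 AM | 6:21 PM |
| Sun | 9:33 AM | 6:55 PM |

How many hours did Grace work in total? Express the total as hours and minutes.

Fri: 9:14 AM–7:16 PM = 10 h 2 min; less 30 min break → 9 h 32 min
Sat: 7:08 AM–6:21 PM = 11 h 13 min; less 30 min break → 10 h 43 min
Sun: 9:33 AM–6:55 PM = 9 h 22 min; less 30 min break → 8 h 52 min
Total: 9 h 32 min + 10 h 43 min + 8 h 52 min = 29 h 7 min.

29 h 7 min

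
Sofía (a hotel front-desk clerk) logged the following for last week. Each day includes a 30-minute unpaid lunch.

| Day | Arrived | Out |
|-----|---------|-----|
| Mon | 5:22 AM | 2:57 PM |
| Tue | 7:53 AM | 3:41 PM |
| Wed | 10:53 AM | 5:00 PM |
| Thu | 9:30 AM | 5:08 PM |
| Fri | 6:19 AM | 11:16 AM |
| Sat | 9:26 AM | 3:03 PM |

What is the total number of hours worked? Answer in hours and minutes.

38 h 42 min

Mon: 5:22 AM–2:57 PM = 9 h 35 min; less 30 min break → 9 h 5 min
Tue: 7:53 AM–3:41 PM = 7 h 48 min; less 30 min break → 7 h 18 min
Wed: 10:53 AM–5:00 PM = 6 h 7 min; less 30 min break → 5 h 37 min
Thu: 9:30 AM–5:08 PM = 7 h 38 min; less 30 min break → 7 h 8 min
Fri: 6:19 AM–11:16 AM = 4 h 57 min; less 30 min break → 4 h 27 min
Sat: 9:26 AM–3:03 PM = 5 h 37 min; less 30 min break → 5 h 7 min
Total: 9 h 5 min + 7 h 18 min + 5 h 37 min + 7 h 8 min + 4 h 27 min + 5 h 7 min = 38 h 42 min.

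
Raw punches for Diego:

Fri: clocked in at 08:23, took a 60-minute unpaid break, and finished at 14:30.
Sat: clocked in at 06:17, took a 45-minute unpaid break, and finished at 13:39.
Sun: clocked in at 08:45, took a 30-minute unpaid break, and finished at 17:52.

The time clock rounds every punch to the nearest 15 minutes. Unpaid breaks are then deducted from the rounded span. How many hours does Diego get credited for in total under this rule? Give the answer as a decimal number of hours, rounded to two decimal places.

20.25 hours

Fri: in 08:23→08:30, out 14:30→14:30; 6 h 0 min − 60 min = 5 h 0 min
Sat: in 06:17→06:15, out 13:39→13:45; 7 h 30 min − 45 min = 6 h 45 min
Sun: in 08:45→08:45, out 17:52→17:45; 9 h 0 min − 30 min = 8 h 30 min
Total credited: 20 h 15 min.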